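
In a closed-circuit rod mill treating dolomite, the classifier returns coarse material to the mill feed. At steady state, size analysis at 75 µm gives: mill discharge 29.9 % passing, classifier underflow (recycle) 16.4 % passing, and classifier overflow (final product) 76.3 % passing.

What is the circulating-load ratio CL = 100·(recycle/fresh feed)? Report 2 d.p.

Two-product formula at 75 µm:
(1+r)·d = r·u + o ⇒ r = (o−d)/(d−u)
r = (76.3 − 29.9)/(29.9 − 16.4) = 46.4/13.5 = 3.4370
CL = 100·r = 343.70 %

CL = 343.70 %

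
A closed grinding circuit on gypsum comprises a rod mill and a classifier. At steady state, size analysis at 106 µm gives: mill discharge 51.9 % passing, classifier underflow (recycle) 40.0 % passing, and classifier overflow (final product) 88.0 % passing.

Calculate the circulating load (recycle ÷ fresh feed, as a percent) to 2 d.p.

CL = 303.36 %

Let r = R/F. Size balance at 106 µm:
r = (o − d)/(d − u)
r = (88.0 − 51.9)/(51.9 − 40.0) = 36.1/11.9 = 3.0336
CL = 100·r = 303.36 %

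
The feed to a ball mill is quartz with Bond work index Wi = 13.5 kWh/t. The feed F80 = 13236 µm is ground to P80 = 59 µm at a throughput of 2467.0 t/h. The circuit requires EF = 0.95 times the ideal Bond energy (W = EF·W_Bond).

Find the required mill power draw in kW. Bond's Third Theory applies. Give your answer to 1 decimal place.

P = 38440.7 kW

W = 10 Wi (1/√P80 − 1/√F80)  [Bond]
W = 10·13.5·(1/√59 − 1/√13236) = 10·13.5·(0.121497) = 16.4021 kWh/t
With EF = 0.95: W = 16.4021·0.95 = 15.5820 kWh/t
P_mill = W·ṁ = 15.5820·2467.0 = 38440.7 kW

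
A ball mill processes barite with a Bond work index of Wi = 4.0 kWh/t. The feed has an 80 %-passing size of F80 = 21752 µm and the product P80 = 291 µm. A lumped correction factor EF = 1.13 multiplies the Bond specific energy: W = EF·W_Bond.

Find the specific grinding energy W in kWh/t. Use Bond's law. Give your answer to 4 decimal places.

W = 10·Wi·[P80^(−½) − F80^(−½)]
1/√291 = 0.058621;  1/√21752 = 0.006780
W = 10·4.0·(0.058621 − 0.006780) = 2.0736 kWh/t
W_actual = 1.13 × 2.0736 = 2.3432 kWh/t

W = 2.3432 kWh/t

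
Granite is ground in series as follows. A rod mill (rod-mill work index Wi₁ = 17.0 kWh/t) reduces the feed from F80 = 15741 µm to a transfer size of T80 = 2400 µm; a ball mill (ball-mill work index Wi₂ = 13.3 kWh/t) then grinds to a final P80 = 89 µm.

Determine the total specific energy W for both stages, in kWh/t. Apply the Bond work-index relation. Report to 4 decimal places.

W = 10 Wi (P80^-0.5 − F80^-0.5)
Stage 1 (15741→2400 µm, Wi₁=17.0): W₁ = 10·17.0·(0.020412 − 0.007970) = 2.1151 kWh/t
Stage 2 (2400→89 µm, Wi₂=13.3): W₂ = 10·13.3·(0.106000 − 0.020412) = 11.3831 kWh/t
W = W₁ + W₂ = 2.1151 + 11.3831 = 13.4983 kWh/t

W = 13.4983 kWh/t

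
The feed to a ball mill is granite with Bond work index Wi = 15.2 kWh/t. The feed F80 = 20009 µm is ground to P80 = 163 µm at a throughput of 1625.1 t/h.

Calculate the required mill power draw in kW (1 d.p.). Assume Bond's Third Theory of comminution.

P = 17601.5 kW

W = 10·Wi·[P80^(−½) − F80^(−½)]
W = 10·15.2·(1/√163 − 1/√20009) = 10·15.2·(0.071257) = 10.8310 kWh/t
P_mill = W·ṁ = 10.8310·1625.1 = 17601.5 kW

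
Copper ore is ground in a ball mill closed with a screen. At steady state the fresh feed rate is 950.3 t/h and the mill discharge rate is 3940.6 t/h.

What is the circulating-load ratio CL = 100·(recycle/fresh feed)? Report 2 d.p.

CL = 314.67 %

M = F + R at steady state, so:
R = M − F = 3940.6 − 950.3 = 2990.3 t/h
CL = 100·R/F = 100·2990.3/950.3 = 314.67 %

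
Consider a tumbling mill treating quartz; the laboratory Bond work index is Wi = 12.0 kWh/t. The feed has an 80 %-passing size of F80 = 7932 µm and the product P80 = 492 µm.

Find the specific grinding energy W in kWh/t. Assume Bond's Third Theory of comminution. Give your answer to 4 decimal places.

W = 4.0626 kWh/t

W = 10 Wi / √P80 − 10 Wi / √F80
1/√492 = 0.045083;  1/√7932 = 0.011228
W = 10·12.0·(0.045083 − 0.011228) = 4.0626 kWh/t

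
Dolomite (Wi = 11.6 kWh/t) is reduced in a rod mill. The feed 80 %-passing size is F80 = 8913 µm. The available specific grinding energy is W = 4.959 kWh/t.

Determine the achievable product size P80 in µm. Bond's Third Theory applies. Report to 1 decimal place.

Bond:  W = 10 Wi (1/√P − 1/√F)
⇒ 1/√P80 = W/(10 Wi) + 1/√F80
  = 4.9590/(10·11.6) + 1/√8913 = 0.042750 + 0.010592 = 0.053342
P80 = (1/0.053342)² = 18.7469² = 351.45 µm

P80 = 351.4 µm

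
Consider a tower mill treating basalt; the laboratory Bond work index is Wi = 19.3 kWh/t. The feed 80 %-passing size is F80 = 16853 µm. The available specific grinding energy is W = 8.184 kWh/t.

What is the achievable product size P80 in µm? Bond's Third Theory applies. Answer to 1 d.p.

Bond: W = 10·Wi·(1/√P80 − 1/√F80)
P80^(−½) = W/(10 Wi) + F80^(−½)
  = 8.1840/(10·19.3) + 1/√16853 = 0.042404 + 0.007703 = 0.050107
P80 = (1/0.050107)² = 19.9572² = 398.29 µm

P80 = 398.3 µm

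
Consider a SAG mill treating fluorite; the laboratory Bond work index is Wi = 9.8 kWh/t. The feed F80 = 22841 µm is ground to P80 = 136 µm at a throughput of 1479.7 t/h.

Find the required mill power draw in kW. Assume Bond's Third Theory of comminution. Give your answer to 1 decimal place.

P = 11475.1 kW

W = 10·Wi·[P80^(−½) − F80^(−½)]
W = 10·9.8·(1/√136 − 1/√22841) = 10·9.8·(0.079133) = 7.7550 kWh/t
P = W·T = 7.7550·1479.7 = 11475.1 kW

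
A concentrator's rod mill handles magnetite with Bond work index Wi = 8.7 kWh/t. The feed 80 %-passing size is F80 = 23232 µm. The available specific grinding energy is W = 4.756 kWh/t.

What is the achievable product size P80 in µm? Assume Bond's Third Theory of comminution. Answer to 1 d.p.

W = 10·Wi·(P80^(-½) − F80^(-½))
1/√P80 = 1/√F80 + W/(10·Wi)
  = 4.7560/(10·8.7) + 1/√23232 = 0.054667 + 0.006561 = 0.061227
P80 = (1/0.061227)² = 16.3325² = 266.75 µm

P80 = 266.8 µm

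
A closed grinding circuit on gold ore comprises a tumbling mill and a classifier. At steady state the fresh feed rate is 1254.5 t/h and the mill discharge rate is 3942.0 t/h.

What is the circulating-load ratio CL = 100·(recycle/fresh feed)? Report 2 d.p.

Discharge = new feed + return, hence
R = M − F = 3942.0 − 1254.5 = 2687.5 t/h
CL = 100·R/F = 100·2687.5/1254.5 = 214.23 %

CL = 214.23 %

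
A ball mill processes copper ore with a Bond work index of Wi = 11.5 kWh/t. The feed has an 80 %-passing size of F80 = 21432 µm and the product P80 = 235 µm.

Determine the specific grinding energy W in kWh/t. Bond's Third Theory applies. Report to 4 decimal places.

W = 6.7162 kWh/t

W = 10·Wi·[P80^(−½) − F80^(−½)]
1/√235 = 0.065233;  1/√21432 = 0.006831
W = 10·11.5·(0.065233 − 0.006831) = 6.7162 kWh/t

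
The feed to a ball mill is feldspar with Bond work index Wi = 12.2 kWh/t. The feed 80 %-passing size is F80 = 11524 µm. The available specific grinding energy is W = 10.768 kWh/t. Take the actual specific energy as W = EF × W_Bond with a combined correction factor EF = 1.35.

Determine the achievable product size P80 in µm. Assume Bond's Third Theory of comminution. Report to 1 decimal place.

Bond:  W = 10 Wi (1/√P − 1/√F)
W_Bond = W / EF = 10.768 / 1.35 = 7.9763 kWh/t
1/√P80 = 1/√F80 + W_Bond/(10·Wi)
  = 7.9763/(10·12.2) + 1/√11524 = 0.065379 + 0.009315 = 0.074695
P80 = (1/0.074695)² = 13.3878² = 179.23 µm

P80 = 179.2 µm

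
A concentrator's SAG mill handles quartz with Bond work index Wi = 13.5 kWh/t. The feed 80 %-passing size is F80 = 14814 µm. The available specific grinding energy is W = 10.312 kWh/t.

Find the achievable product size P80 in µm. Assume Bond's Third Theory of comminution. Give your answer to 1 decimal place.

W = 10·Wi·(P80^(-½) − F80^(-½))
1/√P80 = 1/√F80 + W/(10·Wi)
  = 10.3120/(10·13.5) + 1/√14814 = 0.076385 + 0.008216 = 0.084601
P80 = (1/0.084601)² = 11.8202² = 139.72 µm

P80 = 139.7 µm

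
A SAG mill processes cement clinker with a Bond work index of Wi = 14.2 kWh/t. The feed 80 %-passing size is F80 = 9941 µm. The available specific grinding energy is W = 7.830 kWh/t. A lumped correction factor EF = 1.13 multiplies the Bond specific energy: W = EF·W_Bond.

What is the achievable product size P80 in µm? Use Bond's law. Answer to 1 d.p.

P80 = 289.0 µm

W = 10 Wi / √P80 − 10 Wi / √F80
W_Bond = W / EF = 7.830 / 1.13 = 6.9292 kWh/t
P80^-0.5 = F80^-0.5 + W_Bond/(10 Wi)
  = 6.9292/(10·14.2) + 1/√9941 = 0.048797 + 0.010030 = 0.058827
P80 = (1/0.058827)² = 16.9990² = 288.97 µm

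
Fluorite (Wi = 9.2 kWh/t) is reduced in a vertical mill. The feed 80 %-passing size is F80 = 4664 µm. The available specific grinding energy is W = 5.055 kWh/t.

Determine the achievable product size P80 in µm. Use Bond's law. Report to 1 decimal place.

W_Bond = 10·Wi·(1/√P₈₀ − 1/√F₈₀)
P80^(−½) = W/(10 Wi) + F80^(−½)
  = 5.0550/(10·9.2) + 1/√4664 = 0.054946 + 0.014643 = 0.069588
P80 = (1/0.069588)² = 14.3702² = 206.50 µm

P80 = 206.5 µm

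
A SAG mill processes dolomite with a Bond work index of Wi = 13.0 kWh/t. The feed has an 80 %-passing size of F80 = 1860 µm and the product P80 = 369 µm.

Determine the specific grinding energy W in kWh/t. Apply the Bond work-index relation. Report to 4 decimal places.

W = 3.7532 kWh/t

W_Bond = 10·Wi·(1/√P₈₀ − 1/√F₈₀)
1/√369 = 0.052058;  1/√1860 = 0.023187
W = 10·13.0·(0.052058 − 0.023187) = 3.7532 kWh/t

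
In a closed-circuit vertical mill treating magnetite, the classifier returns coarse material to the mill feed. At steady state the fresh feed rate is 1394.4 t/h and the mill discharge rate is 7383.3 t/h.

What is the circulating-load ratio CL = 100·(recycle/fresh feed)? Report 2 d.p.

Discharge = new feed + return, hence
R = M − F = 7383.3 − 1394.4 = 5988.9 t/h
CL = 100·R/F = 100·5988.9/1394.4 = 429.50 %

CL = 429.50 %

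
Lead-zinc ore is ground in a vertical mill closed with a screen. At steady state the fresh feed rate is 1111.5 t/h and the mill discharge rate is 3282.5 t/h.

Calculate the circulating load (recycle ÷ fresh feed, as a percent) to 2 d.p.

Discharge = new feed + return, hence
R = M − F = 3282.5 − 1111.5 = 2171.0 t/h
CL = 100·R/F = 100·2171.0/1111.5 = 195.32 %

CL = 195.32 %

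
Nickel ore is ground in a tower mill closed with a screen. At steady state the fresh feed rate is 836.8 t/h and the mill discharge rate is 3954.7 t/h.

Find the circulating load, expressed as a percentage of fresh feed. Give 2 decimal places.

M = F + R at steady state, so:
R = M − F = 3954.7 − 836.8 = 3117.9 t/h
CL = 100·R/F = 100·3117.9/836.8 = 372.60 %

CL = 372.60 %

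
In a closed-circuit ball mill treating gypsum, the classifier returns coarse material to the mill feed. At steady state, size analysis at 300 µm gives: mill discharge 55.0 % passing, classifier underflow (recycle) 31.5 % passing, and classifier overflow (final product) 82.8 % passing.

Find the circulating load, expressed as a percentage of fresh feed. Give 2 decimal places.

Mass balance on the −300 µm fraction:
(1+r)·d = r·u + o ⇒ r = (o−d)/(d−u)
r = (82.8 − 55.0)/(55.0 − 31.5) = 27.8/23.5 = 1.1830
CL = 100·r = 118.30 %

CL = 118.30 %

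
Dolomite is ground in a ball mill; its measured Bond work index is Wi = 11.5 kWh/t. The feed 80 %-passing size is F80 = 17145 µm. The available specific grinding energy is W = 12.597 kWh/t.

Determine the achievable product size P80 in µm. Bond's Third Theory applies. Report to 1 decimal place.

P80 = 72.8 µm

W = 10·Wi·(P80^(-½) − F80^(-½))
⇒ 1/√P80 = W/(10 Wi) + 1/√F80
  = 12.5970/(10·11.5) + 1/√17145 = 0.109539 + 0.007637 = 0.117176
P80 = (1/0.117176)² = 8.5342² = 72.83 µm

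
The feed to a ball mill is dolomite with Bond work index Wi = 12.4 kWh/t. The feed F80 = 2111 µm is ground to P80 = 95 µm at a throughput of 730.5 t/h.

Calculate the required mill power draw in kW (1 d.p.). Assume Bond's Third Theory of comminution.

P = 7322.0 kW

W = 10·Wi·[P80^(−½) − F80^(−½)]
W = 10·12.4·(1/√95 − 1/√2111) = 10·12.4·(0.080833) = 10.0233 kWh/t
Power = W × throughput = 10.0233 kWh/t × 730.5 t/h = 7322.0 kW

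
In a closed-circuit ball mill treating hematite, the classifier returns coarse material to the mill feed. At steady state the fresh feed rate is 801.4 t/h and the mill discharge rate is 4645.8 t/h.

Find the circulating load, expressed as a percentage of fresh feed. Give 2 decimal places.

CL = 479.71 %

M = F + R at steady state, so:
R = M − F = 4645.8 − 801.4 = 3844.4 t/h
CL = 100·R/F = 100·3844.4/801.4 = 479.71 %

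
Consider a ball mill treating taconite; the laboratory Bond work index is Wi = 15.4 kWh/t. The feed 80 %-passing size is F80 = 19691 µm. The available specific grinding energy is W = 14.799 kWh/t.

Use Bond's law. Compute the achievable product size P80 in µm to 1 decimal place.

W = 10 Wi (P80^-0.5 − F80^-0.5)
P80^-0.5 = F80^-0.5 + W/(10 Wi)
  = 14.7990/(10·15.4) + 1/√19691 = 0.096097 + 0.007126 = 0.103224
P80 = (1/0.103224)² = 9.6877² = 93.85 µm

P80 = 93.9 µm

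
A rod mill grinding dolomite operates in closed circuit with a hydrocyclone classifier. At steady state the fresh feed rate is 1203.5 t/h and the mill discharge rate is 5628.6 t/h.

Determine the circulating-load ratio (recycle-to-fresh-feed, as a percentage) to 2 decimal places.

Steady state: M = F + R.
R = M − F = 5628.6 − 1203.5 = 4425.1 t/h
CL = 100·R/F = 100·4425.1/1203.5 = 367.69 %

CL = 367.69 %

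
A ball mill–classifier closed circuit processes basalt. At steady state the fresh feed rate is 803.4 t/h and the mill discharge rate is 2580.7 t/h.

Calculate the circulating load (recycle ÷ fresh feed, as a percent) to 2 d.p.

CL = 221.22 %

Steady state: M = F + R.
R = M − F = 2580.7 − 803.4 = 1777.3 t/h
CL = 100·R/F = 100·1777.3/803.4 = 221.22 %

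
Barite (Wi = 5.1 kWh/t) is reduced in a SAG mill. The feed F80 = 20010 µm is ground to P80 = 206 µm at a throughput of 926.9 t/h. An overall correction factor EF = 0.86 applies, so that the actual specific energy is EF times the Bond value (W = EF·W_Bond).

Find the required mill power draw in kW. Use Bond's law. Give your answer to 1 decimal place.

P = 2545.1 kW

W = 10 Wi (P80^-0.5 − F80^-0.5)
W = 10·5.1·(1/√206 − 1/√20010) = 10·5.1·(0.062604) = 3.1928 kWh/t
Corrected W = EF·W_Bond = 0.86·3.1928 = 2.7458 kWh/t
P_mill = W·ṁ = 2.7458·926.9 = 2545.1 kW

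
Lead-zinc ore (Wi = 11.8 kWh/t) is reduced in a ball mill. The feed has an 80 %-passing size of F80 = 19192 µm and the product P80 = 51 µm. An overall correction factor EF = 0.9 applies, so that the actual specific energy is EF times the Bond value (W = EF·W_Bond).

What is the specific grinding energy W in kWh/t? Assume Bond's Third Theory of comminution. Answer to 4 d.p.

W = 14.1044 kWh/t

W_Bond = 10·Wi·(1/√P₈₀ − 1/√F₈₀)
1/√51 = 0.140028;  1/√19192 = 0.007218
W = 10·11.8·(0.140028 − 0.007218) = 15.6715 kWh/t
Corrected W = EF·W_Bond = 0.9·15.6715 = 14.1044 kWh/t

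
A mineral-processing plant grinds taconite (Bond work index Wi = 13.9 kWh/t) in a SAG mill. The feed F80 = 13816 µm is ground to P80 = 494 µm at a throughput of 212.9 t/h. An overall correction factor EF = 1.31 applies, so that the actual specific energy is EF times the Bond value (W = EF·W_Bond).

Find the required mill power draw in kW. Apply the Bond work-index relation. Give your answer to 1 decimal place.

W = 10 Wi (1/√P80 − 1/√F80)  [Bond]
W = 10·13.9·(1/√494 − 1/√13816) = 10·13.9·(0.036484) = 5.0713 kWh/t
W_actual = 1.31 × 5.0713 = 6.6435 kWh/t
Power = W × throughput = 6.6435 kWh/t × 212.9 t/h = 1414.4 kW

P = 1414.4 kW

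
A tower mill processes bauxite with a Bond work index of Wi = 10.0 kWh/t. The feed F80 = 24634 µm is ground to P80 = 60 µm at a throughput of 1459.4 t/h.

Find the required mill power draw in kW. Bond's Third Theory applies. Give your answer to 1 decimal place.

W = 10·Wi·(P80^(-½) − F80^(-½))
W = 10·10.0·(1/√60 − 1/√24634) = 10·10.0·(0.122728) = 12.2728 kWh/t
Power = W × throughput = 12.2728 kWh/t × 1459.4 t/h = 17910.9 kW

P = 17910.9 kW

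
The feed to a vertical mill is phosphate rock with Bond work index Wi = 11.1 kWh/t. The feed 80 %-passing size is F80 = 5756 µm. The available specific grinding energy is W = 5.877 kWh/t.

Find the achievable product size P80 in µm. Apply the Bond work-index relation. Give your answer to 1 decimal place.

P80 = 228.7 µm

W = 10·Wi·(P80^(-½) − F80^(-½))
⇒ 1/√P80 = W/(10 Wi) + 1/√F80
  = 5.8770/(10·11.1) + 1/√5756 = 0.052946 + 0.013181 = 0.066127
P80 = (1/0.066127)² = 15.1225² = 228.69 µm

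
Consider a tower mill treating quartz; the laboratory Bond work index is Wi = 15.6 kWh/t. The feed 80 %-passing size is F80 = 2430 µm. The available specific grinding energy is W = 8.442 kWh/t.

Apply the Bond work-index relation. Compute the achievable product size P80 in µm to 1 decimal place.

Bond:  W = 10 Wi (1/√P − 1/√F)
P80^(−½) = W/(10 Wi) + F80^(−½)
  = 8.4420/(10·15.6) + 1/√2430 = 0.054115 + 0.020286 = 0.074401
P80 = (1/0.074401)² = 13.4406² = 180.65 µm

P80 = 180.6 µm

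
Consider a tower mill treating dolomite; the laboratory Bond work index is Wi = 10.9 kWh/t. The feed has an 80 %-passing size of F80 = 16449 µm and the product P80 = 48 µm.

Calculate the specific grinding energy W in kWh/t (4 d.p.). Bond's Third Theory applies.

W = 10 Wi (P80^-0.5 − F80^-0.5)
1/√48 = 0.144338;  1/√16449 = 0.007797
W = 10·10.9·(0.144338 − 0.007797) = 14.8829 kWh/t

W = 14.8829 kWh/t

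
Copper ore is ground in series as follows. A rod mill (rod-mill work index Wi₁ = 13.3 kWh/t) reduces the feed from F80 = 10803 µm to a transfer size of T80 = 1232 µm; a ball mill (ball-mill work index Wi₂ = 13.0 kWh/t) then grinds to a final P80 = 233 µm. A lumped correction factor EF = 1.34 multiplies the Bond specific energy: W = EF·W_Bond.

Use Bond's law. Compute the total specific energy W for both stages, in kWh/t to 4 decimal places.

W = 9.8121 kWh/t

W = 10·Wi·[P80^(−½) − F80^(−½)]
Stage 1 (10803→1232 µm, Wi₁=13.3): W₁ = 10·13.3·(0.028490 − 0.009621) = 2.5096 kWh/t
Stage 2 (1232→233 µm, Wi₂=13.0): W₂ = 10·13.0·(0.065512 − 0.028490) = 4.8129 kWh/t
W = W₁ + W₂ = 2.5096 + 4.8129 = 7.3224 kWh/t
Apply correction: 7.3224 × 1.34 = 9.8121 kWh/t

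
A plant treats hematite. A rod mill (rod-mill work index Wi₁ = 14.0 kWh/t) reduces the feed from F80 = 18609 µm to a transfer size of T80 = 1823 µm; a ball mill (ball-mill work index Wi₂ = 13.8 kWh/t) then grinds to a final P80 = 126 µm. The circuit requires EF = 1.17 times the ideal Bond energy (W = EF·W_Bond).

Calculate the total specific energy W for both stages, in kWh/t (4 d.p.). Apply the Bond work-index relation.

W = 13.2381 kWh/t

W = 10·Wi·[P80^(−½) − F80^(−½)]
Stage 1 (18609→1823 µm, Wi₁=14.0): W₁ = 10·14.0·(0.023421 − 0.007331) = 2.2527 kWh/t
Stage 2 (1823→126 µm, Wi₂=13.8): W₂ = 10·13.8·(0.089087 − 0.023421) = 9.0619 kWh/t
W = W₁ + W₂ = 2.2527 + 9.0619 = 11.3146 kWh/t
With EF = 1.17: W = 11.3146·1.17 = 13.2381 kWh/t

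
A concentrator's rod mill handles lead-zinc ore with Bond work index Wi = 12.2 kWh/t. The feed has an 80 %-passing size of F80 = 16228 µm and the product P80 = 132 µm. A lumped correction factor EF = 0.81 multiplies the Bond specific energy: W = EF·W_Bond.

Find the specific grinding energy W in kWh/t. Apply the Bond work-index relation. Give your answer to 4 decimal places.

W = 7.8254 kWh/t

W_Bond = 10·Wi·(1/√P₈₀ − 1/√F₈₀)
1/√132 = 0.087039;  1/√16228 = 0.007850
W = 10·12.2·(0.087039 − 0.007850) = 9.6610 kWh/t
Corrected W = EF·W_Bond = 0.81·9.6610 = 7.8254 kWh/t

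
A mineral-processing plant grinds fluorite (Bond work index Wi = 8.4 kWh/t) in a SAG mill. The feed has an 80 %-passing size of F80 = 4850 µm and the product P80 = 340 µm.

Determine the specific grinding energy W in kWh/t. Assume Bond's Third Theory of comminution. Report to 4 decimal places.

W = 3.3494 kWh/t

W_Bond = 10·Wi·(1/√P₈₀ − 1/√F₈₀)
1/√340 = 0.054233;  1/√4850 = 0.014359
W = 10·8.4·(0.054233 − 0.014359) = 3.3494 kWh/t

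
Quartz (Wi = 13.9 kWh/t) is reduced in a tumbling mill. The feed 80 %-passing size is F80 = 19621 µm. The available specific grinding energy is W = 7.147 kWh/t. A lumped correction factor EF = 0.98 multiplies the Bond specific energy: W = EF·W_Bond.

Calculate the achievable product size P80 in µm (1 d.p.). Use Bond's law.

W = 10 Wi (P80^-0.5 − F80^-0.5)
W_Bond = W / EF = 7.147 / 0.98 = 7.2929 kWh/t
P80^-0.5 = F80^-0.5 + W_Bond/(10 Wi)
  = 7.2929/(10·13.9) + 1/√19621 = 0.052467 + 0.007139 = 0.059606
P80 = (1/0.059606)² = 16.7769² = 281.47 µm

P80 = 281.5 µm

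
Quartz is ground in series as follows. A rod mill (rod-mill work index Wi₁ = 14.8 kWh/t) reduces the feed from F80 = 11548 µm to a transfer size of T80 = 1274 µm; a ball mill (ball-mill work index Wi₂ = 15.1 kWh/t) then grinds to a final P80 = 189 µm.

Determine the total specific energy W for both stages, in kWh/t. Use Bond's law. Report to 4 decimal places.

W = 9.5223 kWh/t

W = 10 Wi (1/√P80 − 1/√F80)  [Bond]
Stage 1 (11548→1274 µm, Wi₁=14.8): W₁ = 10·14.8·(0.028017 − 0.009306) = 2.7692 kWh/t
Stage 2 (1274→189 µm, Wi₂=15.1): W₂ = 10·15.1·(0.072739 − 0.028017) = 6.7531 kWh/t
W = W₁ + W₂ = 2.7692 + 6.7531 = 9.5223 kWh/t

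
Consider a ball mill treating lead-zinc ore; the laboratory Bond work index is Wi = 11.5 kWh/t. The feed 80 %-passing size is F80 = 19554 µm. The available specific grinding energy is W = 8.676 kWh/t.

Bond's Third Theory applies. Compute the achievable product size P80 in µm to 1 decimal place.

W = 10 Wi (P80^-0.5 − F80^-0.5)
P80^-0.5 = F80^-0.5 + W/(10 Wi)
  = 8.6760/(10·11.5) + 1/√19554 = 0.075443 + 0.007151 = 0.082595
P80 = (1/0.082595)² = 12.1073² = 146.59 µm

P80 = 146.6 µm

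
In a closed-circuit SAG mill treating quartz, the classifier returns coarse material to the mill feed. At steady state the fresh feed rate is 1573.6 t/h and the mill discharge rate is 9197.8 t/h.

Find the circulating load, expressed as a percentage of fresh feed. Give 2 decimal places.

CL = 484.51 %

Mill node: discharge = fresh + recycle.
R = M − F = 9197.8 − 1573.6 = 7624.2 t/h
CL = 100·R/F = 100·7624.2/1573.6 = 484.51 %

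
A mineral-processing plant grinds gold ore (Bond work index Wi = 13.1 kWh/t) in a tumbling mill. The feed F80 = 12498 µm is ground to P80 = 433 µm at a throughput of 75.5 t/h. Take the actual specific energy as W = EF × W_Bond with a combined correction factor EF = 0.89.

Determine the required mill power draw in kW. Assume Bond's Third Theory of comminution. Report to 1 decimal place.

P = 344.3 kW

W = 10 Wi (P80^-0.5 − F80^-0.5)
W = 10·13.1·(1/√433 − 1/√12498) = 10·13.1·(0.039112) = 5.1237 kWh/t
Apply correction: 5.1237 × 0.89 = 4.5601 kWh/t
Power = W × throughput = 4.5601 kWh/t × 75.5 t/h = 344.3 kW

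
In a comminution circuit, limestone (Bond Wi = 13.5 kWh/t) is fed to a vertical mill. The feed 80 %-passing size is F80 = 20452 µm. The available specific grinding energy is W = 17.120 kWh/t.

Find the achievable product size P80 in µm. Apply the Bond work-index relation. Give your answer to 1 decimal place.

P80 = 55.9 µm

W = 10 Wi (P80^-0.5 − F80^-0.5)
⇒ 1/√P80 = W/(10·Wi) + 1/√F80
  = 17.1200/(10·13.5) + 1/√20452 = 0.126815 + 0.006992 = 0.133807
P80 = (1/0.133807)² = 7.4734² = 55.85 µm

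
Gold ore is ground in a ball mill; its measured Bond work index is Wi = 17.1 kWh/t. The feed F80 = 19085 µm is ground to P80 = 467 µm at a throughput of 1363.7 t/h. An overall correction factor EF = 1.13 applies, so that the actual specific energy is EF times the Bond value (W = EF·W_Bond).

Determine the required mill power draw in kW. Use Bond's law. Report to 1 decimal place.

W = 10·Wi·[P80^(−½) − F80^(−½)]
W = 10·17.1·(1/√467 − 1/√19085) = 10·17.1·(0.039036) = 6.6751 kWh/t
With EF = 1.13: W = 6.6751·1.13 = 7.5429 kWh/t
P_mill = W·ṁ = 7.5429·1363.7 = 10286.3 kW

P = 10286.3 kW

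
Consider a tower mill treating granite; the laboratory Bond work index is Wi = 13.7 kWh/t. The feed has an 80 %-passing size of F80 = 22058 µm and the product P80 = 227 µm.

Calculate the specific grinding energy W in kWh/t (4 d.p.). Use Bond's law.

W = 10·Wi·[P80^(−½) − F80^(−½)]
1/√227 = 0.066372;  1/√22058 = 0.006733
W = 10·13.7·(0.066372 − 0.006733) = 8.1706 kWh/t

W = 8.1706 kWh/t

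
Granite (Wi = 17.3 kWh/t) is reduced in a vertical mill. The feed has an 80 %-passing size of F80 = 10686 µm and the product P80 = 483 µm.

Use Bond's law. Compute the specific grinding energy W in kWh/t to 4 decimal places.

W = 6.1982 kWh/t

Bond:  W = 10 Wi (1/√P − 1/√F)
1/√483 = 0.045502;  1/√10686 = 0.009674
W = 10·17.3·(0.045502 − 0.009674) = 6.1982 kWh/t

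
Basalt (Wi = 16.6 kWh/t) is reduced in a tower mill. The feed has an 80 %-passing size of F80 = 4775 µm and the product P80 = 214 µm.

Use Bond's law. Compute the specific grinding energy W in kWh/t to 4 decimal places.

W = 8.9453 kWh/t

W = 10 Wi (P80^-0.5 − F80^-0.5)
1/√214 = 0.068359;  1/√4775 = 0.014471
W = 10·16.6·(0.068359 − 0.014471) = 8.9453 kWh/t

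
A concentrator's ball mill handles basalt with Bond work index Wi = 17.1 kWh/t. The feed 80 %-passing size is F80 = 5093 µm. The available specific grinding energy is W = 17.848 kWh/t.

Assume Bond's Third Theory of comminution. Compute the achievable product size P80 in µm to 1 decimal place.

Bond:  W = 10 Wi (1/√P − 1/√F)
1/√P80 = 1/√F80 + W/(10·Wi)
  = 17.8480/(10·17.1) + 1/√5093 = 0.104374 + 0.014012 = 0.118387
P80 = (1/0.118387)² = 8.4469² = 71.35 µm

P80 = 71.4 µm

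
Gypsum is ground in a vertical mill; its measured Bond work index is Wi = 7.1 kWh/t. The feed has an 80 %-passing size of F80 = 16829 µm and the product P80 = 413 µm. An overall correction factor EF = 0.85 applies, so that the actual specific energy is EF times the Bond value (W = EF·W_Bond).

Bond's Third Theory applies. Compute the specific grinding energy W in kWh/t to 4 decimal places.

Bond:  W = 10 Wi (1/√P − 1/√F)
1/√413 = 0.049207;  1/√16829 = 0.007709
W = 10·7.1·(0.049207 − 0.007709) = 2.9464 kWh/t
Corrected W = EF·W_Bond = 0.85·2.9464 = 2.5044 kWh/t

W = 2.5044 kWh/t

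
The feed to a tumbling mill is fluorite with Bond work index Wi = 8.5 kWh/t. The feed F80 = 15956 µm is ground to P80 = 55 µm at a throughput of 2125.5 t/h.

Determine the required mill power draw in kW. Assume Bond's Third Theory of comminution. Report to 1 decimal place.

W = 10 Wi (P80^-0.5 − F80^-0.5)
W = 10·8.5·(1/√55 − 1/√15956) = 10·8.5·(0.126923) = 10.7885 kWh/t
Mill draw = 10.7885 × 2125.5 = 22930.9 kW

P = 22930.9 kW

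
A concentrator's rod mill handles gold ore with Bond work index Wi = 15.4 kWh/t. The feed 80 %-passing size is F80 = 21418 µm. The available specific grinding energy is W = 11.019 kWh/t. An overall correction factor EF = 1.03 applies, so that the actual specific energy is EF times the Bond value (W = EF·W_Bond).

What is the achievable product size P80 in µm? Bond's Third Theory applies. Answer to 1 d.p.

P80 = 171.8 µm

W = 10 Wi (P80^-0.5 − F80^-0.5)
W_Bond = W / EF = 11.019 / 1.03 = 10.6981 kWh/t
P80^(−½) = W_Bond/(10 Wi) + F80^(−½)
  = 10.6981/(10·15.4) + 1/√21418 = 0.069468 + 0.006833 = 0.076301
P80 = (1/0.076301)² = 13.1060² = 171.77 µm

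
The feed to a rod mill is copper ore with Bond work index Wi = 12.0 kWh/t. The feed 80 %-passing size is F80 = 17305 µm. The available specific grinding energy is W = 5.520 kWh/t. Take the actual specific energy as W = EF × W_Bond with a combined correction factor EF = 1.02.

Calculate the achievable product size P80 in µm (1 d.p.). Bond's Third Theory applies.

Bond:  W = 10 Wi (1/√P − 1/√F)
W_Bond = W / EF = 5.520 / 1.02 = 5.4118 kWh/t
1/√P80 = 1/√F80 + W_Bond/(10·Wi)
  = 5.4118/(10·12.0) + 1/√17305 = 0.045098 + 0.007602 = 0.052700
P80 = (1/0.052700)² = 18.9754² = 360.07 µm

P80 = 360.1 µm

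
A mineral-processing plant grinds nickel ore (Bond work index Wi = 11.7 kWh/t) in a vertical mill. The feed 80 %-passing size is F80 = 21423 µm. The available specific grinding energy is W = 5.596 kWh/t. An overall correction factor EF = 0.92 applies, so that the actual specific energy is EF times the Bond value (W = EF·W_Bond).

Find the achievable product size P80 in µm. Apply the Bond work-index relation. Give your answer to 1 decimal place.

P80 = 289.0 µm

W = 10 Wi (P80^-0.5 − F80^-0.5)
W_Bond = W / EF = 5.596 / 0.92 = 6.0826 kWh/t
⇒ 1/√P80 = W_Bond/(10·Wi) + 1/√F80
  = 6.0826/(10·11.7) + 1/√21423 = 0.051988 + 0.006832 = 0.058820
P80 = (1/0.058820)² = 17.0009² = 289.03 µm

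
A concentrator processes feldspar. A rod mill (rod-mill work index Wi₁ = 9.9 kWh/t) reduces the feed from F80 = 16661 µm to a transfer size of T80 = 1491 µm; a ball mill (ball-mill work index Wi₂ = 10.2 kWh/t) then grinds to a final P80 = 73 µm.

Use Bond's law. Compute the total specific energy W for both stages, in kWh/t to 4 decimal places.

W = 11.0935 kWh/t

W = 10·Wi·[P80^(−½) − F80^(−½)]
Stage 1 (16661→1491 µm, Wi₁=9.9): W₁ = 10·9.9·(0.025898 − 0.007747) = 1.7969 kWh/t
Stage 2 (1491→73 µm, Wi₂=10.2): W₂ = 10·10.2·(0.117041 − 0.025898) = 9.2966 kWh/t
W = W₁ + W₂ = 1.7969 + 9.2966 = 11.0935 kWh/t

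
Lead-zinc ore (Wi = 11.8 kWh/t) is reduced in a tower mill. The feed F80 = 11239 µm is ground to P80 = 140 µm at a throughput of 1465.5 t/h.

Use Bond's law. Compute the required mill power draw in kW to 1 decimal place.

P = 12984.0 kW

W = 10 Wi / √P80 − 10 Wi / √F80
W = 10·11.8·(1/√140 − 1/√11239) = 10·11.8·(0.075083) = 8.8598 kWh/t
P = W·T = 8.8598·1465.5 = 12984.0 kW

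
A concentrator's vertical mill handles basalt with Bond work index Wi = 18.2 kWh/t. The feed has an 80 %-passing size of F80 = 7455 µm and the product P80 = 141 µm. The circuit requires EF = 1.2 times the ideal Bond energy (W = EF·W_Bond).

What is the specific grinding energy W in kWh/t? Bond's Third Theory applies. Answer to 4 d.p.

W = 10 Wi / √P80 − 10 Wi / √F80
1/√141 = 0.084215;  1/√7455 = 0.011582
W = 10·18.2·(0.084215 − 0.011582) = 13.2193 kWh/t
Corrected W = EF·W_Bond = 1.2·13.2193 = 15.8631 kWh/t

W = 15.8631 kWh/t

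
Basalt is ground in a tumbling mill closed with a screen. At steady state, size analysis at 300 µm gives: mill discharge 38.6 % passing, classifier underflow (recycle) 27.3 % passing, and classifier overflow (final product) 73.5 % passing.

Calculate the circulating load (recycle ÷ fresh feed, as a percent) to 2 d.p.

CL = 308.85 %

Classifier node, passing 300 µm:
d + r·d = r·u + o → r(d−u) = o−d
r = (73.5 − 38.6)/(38.6 − 27.3) = 34.9/11.3 = 3.0885
CL = 100·r = 308.85 %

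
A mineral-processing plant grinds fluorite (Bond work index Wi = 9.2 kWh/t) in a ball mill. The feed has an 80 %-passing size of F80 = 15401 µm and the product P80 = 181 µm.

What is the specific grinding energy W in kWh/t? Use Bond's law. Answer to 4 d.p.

W = 6.0970 kWh/t

Bond:  W = 10 Wi (1/√P − 1/√F)
1/√181 = 0.074329;  1/√15401 = 0.008058
W = 10·9.2·(0.074329 − 0.008058) = 6.0970 kWh/t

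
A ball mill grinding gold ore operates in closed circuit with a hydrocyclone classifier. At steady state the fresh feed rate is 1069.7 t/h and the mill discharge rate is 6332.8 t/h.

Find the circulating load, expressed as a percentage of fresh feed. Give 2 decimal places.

Discharge = new feed + return, hence
R = M − F = 6332.8 − 1069.7 = 5263.1 t/h
CL = 100·R/F = 100·5263.1/1069.7 = 492.02 %

CL = 492.02 %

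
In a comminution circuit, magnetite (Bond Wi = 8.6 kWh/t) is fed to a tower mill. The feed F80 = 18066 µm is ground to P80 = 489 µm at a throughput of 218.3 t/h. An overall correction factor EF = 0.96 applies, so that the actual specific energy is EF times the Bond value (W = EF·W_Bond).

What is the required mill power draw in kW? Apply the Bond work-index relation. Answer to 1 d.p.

W = 10·Wi·[P80^(−½) − F80^(−½)]
W = 10·8.6·(1/√489 − 1/√18066) = 10·8.6·(0.037782) = 3.2492 kWh/t
Corrected W = EF·W_Bond = 0.96·3.2492 = 3.1193 kWh/t
P_mill = W·ṁ = 3.1193·218.3 = 680.9 kW

P = 680.9 kW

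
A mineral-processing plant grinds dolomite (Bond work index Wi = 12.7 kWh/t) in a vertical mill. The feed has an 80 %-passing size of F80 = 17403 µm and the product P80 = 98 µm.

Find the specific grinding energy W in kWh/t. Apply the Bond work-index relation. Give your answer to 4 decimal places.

Bond:  W = 10 Wi (1/√P − 1/√F)
1/√98 = 0.101015;  1/√17403 = 0.007580
W = 10·12.7·(0.101015 − 0.007580) = 11.8662 kWh/t

W = 11.8662 kWh/t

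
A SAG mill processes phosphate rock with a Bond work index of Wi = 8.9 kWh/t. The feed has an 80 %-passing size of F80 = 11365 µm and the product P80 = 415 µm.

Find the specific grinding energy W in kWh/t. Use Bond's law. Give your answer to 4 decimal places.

W = 3.5340 kWh/t

W = 10 Wi (1/√P80 − 1/√F80)  [Bond]
1/√415 = 0.049088;  1/√11365 = 0.009380
W = 10·8.9·(0.049088 − 0.009380) = 3.5340 kWh/t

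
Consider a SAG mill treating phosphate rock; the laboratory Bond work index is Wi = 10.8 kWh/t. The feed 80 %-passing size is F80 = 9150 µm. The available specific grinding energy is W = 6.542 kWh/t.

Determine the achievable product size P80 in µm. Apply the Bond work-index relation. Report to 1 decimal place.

Bond: W = 10·Wi·(1/√P80 − 1/√F80)
⇒ 1/√P80 = W/(10 Wi) + 1/√F80
  = 6.5420/(10·10.8) + 1/√9150 = 0.060574 + 0.010454 = 0.071028
P80 = (1/0.071028)² = 14.0789² = 198.22 µm

P80 = 198.2 µm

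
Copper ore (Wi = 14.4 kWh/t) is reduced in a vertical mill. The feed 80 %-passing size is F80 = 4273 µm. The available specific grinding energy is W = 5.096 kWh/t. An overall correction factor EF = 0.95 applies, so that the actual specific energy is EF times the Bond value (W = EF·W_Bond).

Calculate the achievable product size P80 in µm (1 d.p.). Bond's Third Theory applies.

P80 = 362.1 µm

Bond: W = 10·Wi·(1/√P80 − 1/√F80)
W_Bond = W / EF = 5.096 / 0.95 = 5.3642 kWh/t
1/√P80 = 1/√F80 + W_Bond/(10·Wi)
  = 5.3642/(10·14.4) + 1/√4273 = 0.037251 + 0.015298 = 0.052549
P80 = (1/0.052549)² = 19.0297² = 362.13 µm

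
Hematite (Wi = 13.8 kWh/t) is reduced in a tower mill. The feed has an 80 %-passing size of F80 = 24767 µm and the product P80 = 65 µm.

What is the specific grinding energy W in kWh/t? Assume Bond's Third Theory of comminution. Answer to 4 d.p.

W = 16.2399 kWh/t

W = 10 Wi (P80^-0.5 − F80^-0.5)
1/√65 = 0.124035;  1/√24767 = 0.006354
W = 10·13.8·(0.124035 − 0.006354) = 16.2399 kWh/t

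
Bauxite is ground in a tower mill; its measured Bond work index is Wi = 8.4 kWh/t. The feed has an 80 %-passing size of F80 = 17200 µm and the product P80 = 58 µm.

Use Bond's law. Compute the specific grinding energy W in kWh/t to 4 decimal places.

Bond: W = 10·Wi·(1/√P80 − 1/√F80)
1/√58 = 0.131306;  1/√17200 = 0.007625
W = 10·8.4·(0.131306 − 0.007625) = 10.3892 kWh/t

W = 10.3892 kWh/t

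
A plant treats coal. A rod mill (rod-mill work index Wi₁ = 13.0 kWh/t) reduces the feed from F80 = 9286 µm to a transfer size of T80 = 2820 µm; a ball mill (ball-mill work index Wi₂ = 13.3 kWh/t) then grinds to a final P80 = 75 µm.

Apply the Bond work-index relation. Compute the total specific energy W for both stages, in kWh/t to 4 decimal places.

W = 13.9520 kWh/t

W = 10·Wi·[P80^(−½) − F80^(−½)]
Stage 1 (9286→2820 µm, Wi₁=13.0): W₁ = 10·13.0·(0.018831 − 0.010377) = 1.0990 kWh/t
Stage 2 (2820→75 µm, Wi₂=13.3): W₂ = 10·13.3·(0.115470 − 0.018831) = 12.8530 kWh/t
W = W₁ + W₂ = 1.0990 + 12.8530 = 13.9520 kWh/t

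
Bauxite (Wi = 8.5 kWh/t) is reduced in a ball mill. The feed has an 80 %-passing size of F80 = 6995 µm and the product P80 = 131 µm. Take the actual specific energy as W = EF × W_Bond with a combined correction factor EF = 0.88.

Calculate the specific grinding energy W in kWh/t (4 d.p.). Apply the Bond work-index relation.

W = 5.6410 kWh/t

W = 10 Wi / √P80 − 10 Wi / √F80
1/√131 = 0.087370;  1/√6995 = 0.011957
W = 10·8.5·(0.087370 − 0.011957) = 6.4102 kWh/t
Apply correction: 6.4102 × 0.88 = 5.6410 kWh/t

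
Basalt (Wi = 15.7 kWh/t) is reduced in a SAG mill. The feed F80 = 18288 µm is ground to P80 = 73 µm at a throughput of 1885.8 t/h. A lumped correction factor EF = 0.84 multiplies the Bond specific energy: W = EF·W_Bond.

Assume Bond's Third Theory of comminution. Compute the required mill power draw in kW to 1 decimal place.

P = 27269.0 kW

W = 10 Wi (1/√P80 − 1/√F80)  [Bond]
W = 10·15.7·(1/√73 − 1/√18288) = 10·15.7·(0.109647) = 17.2145 kWh/t
W_actual = 0.84 × 17.2145 = 14.4602 kWh/t
Mill draw = 14.4602 × 1885.8 = 27269.0 kW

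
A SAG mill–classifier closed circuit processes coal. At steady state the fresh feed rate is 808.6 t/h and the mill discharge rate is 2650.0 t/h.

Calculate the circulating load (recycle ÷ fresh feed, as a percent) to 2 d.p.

M = F + R at steady state, so:
R = M − F = 2650.0 − 808.6 = 1841.4 t/h
CL = 100·R/F = 100·1841.4/808.6 = 227.73 %

CL = 227.73 %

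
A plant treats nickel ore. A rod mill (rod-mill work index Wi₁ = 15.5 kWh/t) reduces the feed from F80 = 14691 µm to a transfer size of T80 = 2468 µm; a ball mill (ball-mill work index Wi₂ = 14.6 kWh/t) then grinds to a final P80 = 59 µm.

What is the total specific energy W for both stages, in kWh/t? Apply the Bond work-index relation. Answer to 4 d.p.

W = 10 Wi / √P80 − 10 Wi / √F80
Stage 1 (14691→2468 µm, Wi₁=15.5): W₁ = 10·15.5·(0.020129 − 0.008250) = 1.8412 kWh/t
Stage 2 (2468→59 µm, Wi₂=14.6): W₂ = 10·14.6·(0.130189 − 0.020129) = 16.0687 kWh/t
W = W₁ + W₂ = 1.8412 + 16.0687 = 17.9099 kWh/t

W = 17.9099 kWh/t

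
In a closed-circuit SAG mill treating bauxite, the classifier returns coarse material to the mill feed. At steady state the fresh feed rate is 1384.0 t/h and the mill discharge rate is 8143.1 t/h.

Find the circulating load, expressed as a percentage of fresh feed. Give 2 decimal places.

Mill node: discharge = fresh + recycle.
R = M − F = 8143.1 − 1384.0 = 6759.1 t/h
CL = 100·R/F = 100·6759.1/1384.0 = 488.37 %

CL = 488.37 %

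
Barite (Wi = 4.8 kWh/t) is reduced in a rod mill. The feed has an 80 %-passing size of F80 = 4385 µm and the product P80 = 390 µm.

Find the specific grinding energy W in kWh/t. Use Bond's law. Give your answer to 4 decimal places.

Bond:  W = 10 Wi (1/√P − 1/√F)
1/√390 = 0.050637;  1/√4385 = 0.015101
W = 10·4.8·(0.050637 − 0.015101) = 1.7057 kWh/t

W = 1.7057 kWh/t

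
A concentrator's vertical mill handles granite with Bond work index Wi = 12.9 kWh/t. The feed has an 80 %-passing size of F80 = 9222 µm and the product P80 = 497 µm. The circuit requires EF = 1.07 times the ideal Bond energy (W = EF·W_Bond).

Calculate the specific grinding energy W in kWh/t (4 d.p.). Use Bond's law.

W = 10·Wi·[P80^(−½) − F80^(−½)]
1/√497 = 0.044856;  1/√9222 = 0.010413
W = 10·12.9·(0.044856 − 0.010413) = 4.4431 kWh/t
Corrected W = EF·W_Bond = 1.07·4.4431 = 4.7541 kWh/t

W = 4.7541 kWh/t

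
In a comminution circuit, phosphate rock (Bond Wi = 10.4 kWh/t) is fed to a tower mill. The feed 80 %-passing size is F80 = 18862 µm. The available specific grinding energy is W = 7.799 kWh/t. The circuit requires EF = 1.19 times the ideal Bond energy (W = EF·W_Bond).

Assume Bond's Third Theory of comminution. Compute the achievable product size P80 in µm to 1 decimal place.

P80 = 202.4 µm

W = 10 Wi (1/√P80 − 1/√F80)  [Bond]
W_Bond = W / EF = 7.799 / 1.19 = 6.5538 kWh/t
⇒ 1/√P80 = W_Bond/(10 Wi) + 1/√F80
  = 6.5538/(10·10.4) + 1/√18862 = 0.063017 + 0.007281 = 0.070298
P80 = (1/0.070298)² = 14.2251² = 202.35 µm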